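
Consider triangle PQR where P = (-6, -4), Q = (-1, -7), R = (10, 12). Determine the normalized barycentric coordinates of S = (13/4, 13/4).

(1/4, 1/4, 1/2)

Signed area of the reference triangle: [PQR] = ½·((-6)·(-7−12) + (-1)·(12−(-4)) + 10·(-4−(-7))) = ½·(114 − 16 + 30) = 64.
[SQR] = ½·((13/4)·(-7−12) + (-1)·(12−(13/4)) + 10·(13/4−(-7))) = ½·(-247/4 − 35/4 + 205/2) = 16, so the P-coordinate is 16/64 = 1/4.
[PSR] = ½·((-6)·(13/4−12) + (13/4)·(12−(-4)) + 10·(-4−(13/4))) = ½·(105/2 + 52 − 145/2) = 16, so the Q-coordinate is 1/4.
[PQS] = ½·((-6)·(-7−(13/4)) + (-1)·(13/4−(-4)) + (13/4)·(-4−(-7))) = ½·(123/2 − 29/4 + 39/4) = 32, so the R-coordinate is 1/2.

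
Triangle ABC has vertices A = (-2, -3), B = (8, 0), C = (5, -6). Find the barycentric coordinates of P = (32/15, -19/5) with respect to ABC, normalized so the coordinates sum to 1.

(7/15, 2/15, 2/5)

Signed area of the reference triangle: [ABC] = ½·((-2)·(0−(-6)) + 8·(-6−(-3)) + 5·(-3−0)) = ½·(-12 − 24 − 15) = -51/2.
[PBC] = ½·((32/15)·(0−(-6)) + 8·(-6−(-19/5)) + 5·(-19/5−0)) = ½·(64/5 − 88/5 − 19) = -119/10, so the A-coordinate is (-119/10)/(-51/2) = 7/15.
[APC] = ½·((-2)·(-19/5−(-6)) + (32/15)·(-6−(-3)) + 5·(-3−(-19/5))) = ½·(-22/5 − 32/5 + 4) = -17/5, so the B-coordinate is 2/15.
[ABP] = ½·((-2)·(0−(-19/5)) + 8·(-19/5−(-3)) + (32/15)·(-3−0)) = ½·(-38/5 − 32/5 − 32/5) = -51/5, so the C-coordinate is 2/5.
Check: 7/15 + 2/15 + 2/5 = 1.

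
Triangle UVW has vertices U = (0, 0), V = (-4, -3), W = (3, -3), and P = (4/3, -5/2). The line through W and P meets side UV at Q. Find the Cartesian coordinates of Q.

(-2, -3/2)

Barycentric coordinates of P with respect to UVW: (1/6, 1/6, 2/3).
On side UV the W-coordinate is zero; dropping P's W-weight 2/3 and renormalizing the remaining 1/6 : 1/6 gives weights 1/2, 1/2 on U, V.
Q = (1/2)·(0, 0) + (1/2)·(-4, -3) = (-2, -3/2).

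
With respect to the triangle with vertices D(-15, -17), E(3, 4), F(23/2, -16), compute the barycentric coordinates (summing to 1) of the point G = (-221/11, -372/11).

(16/11, -9/11, 4/11)

Signed area of the reference triangle: [DEF] = ½·((-15)·(4−(-16)) + 3·(-16−(-17)) + (23/2)·(-17−4)) = ½·(-300 + 3 − 483/2) = -1077/4.
[GEF] = ½·((-221/11)·(4−(-16)) + 3·(-16−(-372/11)) + (23/2)·(-372/11−4)) = ½·(-4420/11 + 588/11 − 4784/11) = -4308/11, so the D-coordinate is (-4308/11)/(-1077/4) = 16/11.
[DGF] = ½·((-15)·(-372/11−(-16)) + (-221/11)·(-16−(-17)) + (23/2)·(-17−(-372/11))) = ½·(2940/11 − 221/11 + 4255/22) = 9693/44, so the E-coordinate is -9/11.
[DEG] = ½·((-15)·(4−(-372/11)) + 3·(-372/11−(-17)) + (-221/11)·(-17−4)) = ½·(-6240/11 − 555/11 + 4641/11) = -1077/11, so the F-coordinate is 4/11.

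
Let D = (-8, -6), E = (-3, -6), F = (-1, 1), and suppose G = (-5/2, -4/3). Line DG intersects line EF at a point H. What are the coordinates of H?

(-7/5, -2/5)

Barycentric coordinates of G with respect to DEF: (1/6, 1/6, 2/3).
On side EF the D-coordinate is zero; dropping G's D-weight 1/6 and renormalizing the remaining 1/6 : 2/3 gives weights 1/5, 4/5 on E, F.
H = (1/5)·(-3, -6) + (4/5)·(-1, 1) = (-7/5, -2/5).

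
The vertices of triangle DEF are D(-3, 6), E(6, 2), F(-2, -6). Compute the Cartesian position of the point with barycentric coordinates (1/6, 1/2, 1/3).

(11/6, 0)

G = (1/6)·D + (1/2)·E + (1/3)·F.
x-coordinate: (1/6)·(-3) + (1/2)·6 + (1/3)·(-2) = 11/6.
y-coordinate: (1/6)·6 + (1/2)·2 + (1/3)·(-6) = 0.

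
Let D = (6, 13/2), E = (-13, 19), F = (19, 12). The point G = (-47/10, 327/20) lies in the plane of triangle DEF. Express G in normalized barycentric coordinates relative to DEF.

Signed area of the reference triangle: [DEF] = ½·(6·(19−12) + (-13)·(12−(13/2)) + 19·(13/2−19)) = ½·(42 − 143/2 − 475/2) = -267/2.
[GEF] = ½·((-47/10)·(19−12) + (-13)·(12−(327/20)) + 19·(327/20−19)) = ½·(-329/10 + 1131/20 − 1007/20) = -267/20, so the D-coordinate is (-267/20)/(-267/2) = 1/10.
[DGF] = ½·(6·(327/20−12) + (-47/10)·(12−(13/2)) + 19·(13/2−(327/20))) = ½·(261/10 − 517/20 − 3743/20) = -1869/20, so the E-coordinate is 7/10.
[DEG] = ½·(6·(19−(327/20)) + (-13)·(327/20−(13/2)) + (-47/10)·(13/2−19)) = ½·(159/10 − 2561/20 + 235/4) = -267/10, so the F-coordinate is 1/5.
Check: 1/10 + 7/10 + 1/5 = 1.

(1/10, 7/10, 1/5)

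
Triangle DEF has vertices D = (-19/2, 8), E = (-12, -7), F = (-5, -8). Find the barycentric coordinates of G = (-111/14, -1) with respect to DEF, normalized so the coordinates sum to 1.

(3/7, 1/7, 3/7)

Signed area of the reference triangle: [DEF] = ½·((-19/2)·(-7−(-8)) + (-12)·(-8−8) + (-5)·(8−(-7))) = ½·(-19/2 + 192 − 75) = 215/4.
[GEF] = ½·((-111/14)·(-7−(-8)) + (-12)·(-8−(-1)) + (-5)·(-1−(-7))) = ½·(-111/14 + 84 − 30) = 645/28, so the D-coordinate is (645/28)/(215/4) = 3/7.
[DGF] = ½·((-19/2)·(-1−(-8)) + (-111/14)·(-8−8) + (-5)·(8−(-1))) = ½·(-133/2 + 888/7 − 45) = 215/28, so the E-coordinate is 1/7.
[DEG] = ½·((-19/2)·(-7−(-1)) + (-12)·(-1−8) + (-111/14)·(8−(-7))) = ½·(57 + 108 − 1665/14) = 645/28, so the F-coordinate is 3/7.
Check: 3/7 + 1/7 + 3/7 = 1.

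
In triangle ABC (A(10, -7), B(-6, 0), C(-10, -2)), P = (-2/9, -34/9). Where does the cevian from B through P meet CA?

Barycentric coordinates of P with respect to ABC: (4/9, 2/9, 1/3).
On side CA the B-coordinate is zero; dropping P's B-weight 2/9 and renormalizing the remaining 1/3 : 4/9 gives weights 3/7, 4/7 on C, A.
Q = (3/7)·(-10, -2) + (4/7)·(10, -7) = (10/7, -34/7).

(10/7, -34/7)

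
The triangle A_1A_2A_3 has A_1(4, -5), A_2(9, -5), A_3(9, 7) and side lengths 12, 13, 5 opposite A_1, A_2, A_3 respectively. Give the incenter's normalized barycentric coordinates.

(2/5, 13/30, 1/6)

The incenter has barycentric coordinates proportional to the opposite side lengths: (12 : 13 : 5).
Normalizing by 12+13+5 = 30 gives (2/5, 13/30, 1/6).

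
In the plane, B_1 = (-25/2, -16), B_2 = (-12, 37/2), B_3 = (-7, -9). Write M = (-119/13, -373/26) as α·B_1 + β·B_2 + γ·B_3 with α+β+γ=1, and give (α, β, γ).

(6/13, -1/13, 8/13)

Signed area of the reference triangle: [B_1B_2B_3] = ½·((-25/2)·(37/2−(-9)) + (-12)·(-9−(-16)) + (-7)·(-16−(37/2))) = ½·(-1375/4 − 84 + 483/2) = -745/8.
[MB_2B_3] = ½·((-119/13)·(37/2−(-9)) + (-12)·(-9−(-373/26)) + (-7)·(-373/26−(37/2))) = ½·(-6545/26 − 834/13 + 2989/13) = -2235/52, so the B_1-coordinate is (-2235/52)/(-745/8) = 6/13.
[B_1MB_3] = ½·((-25/2)·(-373/26−(-9)) + (-119/13)·(-9−(-16)) + (-7)·(-16−(-373/26))) = ½·(3475/52 − 833/13 + 301/26) = 745/104, so the B_2-coordinate is -1/13.
[B_1B_2M] = ½·((-25/2)·(37/2−(-373/26)) + (-12)·(-373/26−(-16)) + (-119/13)·(-16−(37/2))) = ½·(-10675/26 − 258/13 + 8211/26) = -745/13, so the B_3-coordinate is 8/13.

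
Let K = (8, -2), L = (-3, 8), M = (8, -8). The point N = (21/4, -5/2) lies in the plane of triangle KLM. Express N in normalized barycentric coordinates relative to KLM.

(1/4, 1/4, 1/2)

Signed area of the reference triangle: [KLM] = ½·(8·(8−(-8)) + (-3)·(-8−(-2)) + 8·(-2−8)) = ½·(128 + 18 − 80) = 33.
[NLM] = ½·((21/4)·(8−(-8)) + (-3)·(-8−(-5/2)) + 8·(-5/2−8)) = ½·(84 + 33/2 − 84) = 33/4, so the K-coordinate is (33/4)/33 = 1/4.
[KNM] = ½·(8·(-5/2−(-8)) + (21/4)·(-8−(-2)) + 8·(-2−(-5/2))) = ½·(44 − 63/2 + 4) = 33/4, so the L-coordinate is 1/4.
[KLN] = ½·(8·(8−(-5/2)) + (-3)·(-5/2−(-2)) + (21/4)·(-2−8)) = ½·(84 + 3/2 − 105/2) = 33/2, so the M-coordinate is 1/2.
Check: 1/4 + 1/4 + 1/2 = 1.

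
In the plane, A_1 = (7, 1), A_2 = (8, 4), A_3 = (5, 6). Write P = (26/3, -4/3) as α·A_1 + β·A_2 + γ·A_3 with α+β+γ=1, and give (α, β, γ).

Signed area of the reference triangle: [A_1A_2A_3] = ½·(7·(4−6) + 8·(6−1) + 5·(1−4)) = ½·(-14 + 40 − 15) = 11/2.
[PA_2A_3] = ½·((26/3)·(4−6) + 8·(6−(-4/3)) + 5·(-4/3−4)) = ½·(-52/3 + 176/3 − 80/3) = 22/3, so the A_1-coordinate is (22/3)/(11/2) = 4/3.
[A_1PA_3] = ½·(7·(-4/3−6) + (26/3)·(6−1) + 5·(1−(-4/3))) = ½·(-154/3 + 130/3 + 35/3) = 11/6, so the A_2-coordinate is 1/3.
[A_1A_2P] = ½·(7·(4−(-4/3)) + 8·(-4/3−1) + (26/3)·(1−4)) = ½·(112/3 − 56/3 − 26) = -11/3, so the A_3-coordinate is -2/3.

(4/3, 1/3, -2/3)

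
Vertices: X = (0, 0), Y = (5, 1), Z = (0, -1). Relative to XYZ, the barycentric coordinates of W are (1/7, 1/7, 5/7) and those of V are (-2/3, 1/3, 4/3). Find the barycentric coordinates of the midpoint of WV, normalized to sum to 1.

(-11/42, 5/21, 43/42)

Since both coordinate triples sum to 1, the midpoint's barycentrics are the componentwise average.
(1/7+-2/3)/2 = -11/42; similarly 5/21 and 43/42.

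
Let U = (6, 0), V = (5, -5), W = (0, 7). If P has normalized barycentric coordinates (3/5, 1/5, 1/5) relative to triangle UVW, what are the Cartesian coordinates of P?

(23/5, 2/5)

P = (3/5)·U + (1/5)·V + (1/5)·W.
x-coordinate: (3/5)·6 + (1/5)·5 + (1/5)·0 = 23/5.
y-coordinate: (3/5)·0 + (1/5)·(-5) + (1/5)·7 = 2/5.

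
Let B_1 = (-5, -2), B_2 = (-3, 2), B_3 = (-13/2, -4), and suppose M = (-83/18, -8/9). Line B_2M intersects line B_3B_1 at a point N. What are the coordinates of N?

Barycentric coordinates of M with respect to B_1B_2B_3: (2/9, 4/9, 1/3).
On side B_3B_1 the B_2-coordinate is zero; dropping M's B_2-weight 4/9 and renormalizing the remaining 1/3 : 2/9 gives weights 3/5, 2/5 on B_3, B_1.
N = (3/5)·(-13/2, -4) + (2/5)·(-5, -2) = (-59/10, -16/5).

(-59/10, -16/5)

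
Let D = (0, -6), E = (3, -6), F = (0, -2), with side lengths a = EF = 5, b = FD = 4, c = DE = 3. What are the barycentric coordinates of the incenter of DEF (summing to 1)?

The incenter has barycentric coordinates proportional to the opposite side lengths: (5 : 4 : 3).
Normalizing by 5+4+3 = 12 gives (5/12, 1/3, 1/4).

(5/12, 1/3, 1/4)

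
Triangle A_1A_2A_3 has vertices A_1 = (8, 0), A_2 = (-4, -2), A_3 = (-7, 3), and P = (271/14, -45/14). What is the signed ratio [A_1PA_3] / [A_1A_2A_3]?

3/14

[A_1A_2A_3] = ½·(8·(-2−3) + (-4)·(3−0) + (-7)·(0−(-2))) = ½·(-40 − 12 − 14) = -33.
[A_1PA_3] = ½·(8·(-45/14−3) + (271/14)·(3−0) + (-7)·(0−(-45/14))) = ½·(-348/7 + 813/14 − 45/2) = -99/14, so the ratio is (-99/14)/(-33) = 3/14.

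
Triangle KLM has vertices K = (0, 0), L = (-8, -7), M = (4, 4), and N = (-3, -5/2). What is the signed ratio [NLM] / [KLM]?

[KLM] = ½·(0·(-7−4) + (-8)·(4−0) + 4·(0−(-7))) = ½·(0 − 32 + 28) = -2.
[NLM] = ½·((-3)·(-7−4) + (-8)·(4−(-5/2)) + 4·(-5/2−(-7))) = ½·(33 − 52 + 18) = -1/2, so the ratio is (-1/2)/(-2) = 1/4.

1/4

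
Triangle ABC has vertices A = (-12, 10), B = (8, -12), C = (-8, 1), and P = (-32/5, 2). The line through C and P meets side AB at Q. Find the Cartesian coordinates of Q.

(-16/3, 8/3)

Barycentric coordinates of P with respect to ABC: (2/5, 1/5, 2/5).
On side AB the C-coordinate is zero; dropping P's C-weight 2/5 and renormalizing the remaining 2/5 : 1/5 gives weights 2/3, 1/3 on A, B.
Q = (2/3)·(-12, 10) + (1/3)·(8, -12) = (-16/3, 8/3).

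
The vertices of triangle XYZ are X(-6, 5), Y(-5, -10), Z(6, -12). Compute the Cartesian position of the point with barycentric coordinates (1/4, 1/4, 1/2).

(1/4, -29/4)

W = (1/4)·X + (1/4)·Y + (1/2)·Z.
x-coordinate: (1/4)·(-6) + (1/4)·(-5) + (1/2)·6 = 1/4.
y-coordinate: (1/4)·5 + (1/4)·(-10) + (1/2)·(-12) = -29/4.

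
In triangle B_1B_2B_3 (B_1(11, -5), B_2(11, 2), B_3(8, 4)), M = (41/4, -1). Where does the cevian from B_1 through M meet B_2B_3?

Barycentric coordinates of M with respect to B_1B_2B_3: (1/2, 1/4, 1/4).
On side B_2B_3 the B_1-coordinate is zero; dropping M's B_1-weight 1/2 and renormalizing the remaining 1/4 : 1/4 gives weights 1/2, 1/2 on B_2, B_3.
N = (1/2)·(11, 2) + (1/2)·(8, 4) = (19/2, 3).

(19/2, 3)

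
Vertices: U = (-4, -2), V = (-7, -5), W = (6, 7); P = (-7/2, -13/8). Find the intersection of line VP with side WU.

Barycentric coordinates of P with respect to UVW: (5/8, 1/4, 1/8).
On side WU the V-coordinate is zero; dropping P's V-weight 1/4 and renormalizing the remaining 1/8 : 5/8 gives weights 1/6, 5/6 on W, U.
Q = (1/6)·(6, 7) + (5/6)·(-4, -2) = (-7/3, -1/2).

(-7/3, -1/2)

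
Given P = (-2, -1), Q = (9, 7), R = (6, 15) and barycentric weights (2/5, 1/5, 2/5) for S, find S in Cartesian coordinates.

S = (2/5)·P + (1/5)·Q + (2/5)·R.
x-coordinate: (2/5)·(-2) + (1/5)·9 + (2/5)·6 = 17/5.
y-coordinate: (2/5)·(-1) + (1/5)·7 + (2/5)·15 = 7.

(17/5, 7)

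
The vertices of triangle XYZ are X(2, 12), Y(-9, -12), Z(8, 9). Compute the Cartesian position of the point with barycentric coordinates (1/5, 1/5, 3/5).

W = (1/5)·X + (1/5)·Y + (3/5)·Z.
x-coordinate: (1/5)·2 + (1/5)·(-9) + (3/5)·8 = 17/5.
y-coordinate: (1/5)·12 + (1/5)·(-12) + (3/5)·9 = 27/5.

(17/5, 27/5)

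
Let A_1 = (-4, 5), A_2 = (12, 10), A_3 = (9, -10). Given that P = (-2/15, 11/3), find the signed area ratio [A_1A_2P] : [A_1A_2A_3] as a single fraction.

2/15

[A_1A_2A_3] = ½·((-4)·(10−(-10)) + 12·(-10−5) + 9·(5−10)) = ½·(-80 − 180 − 45) = -305/2.
[A_1A_2P] = ½·((-4)·(10−(11/3)) + 12·(11/3−5) + (-2/15)·(5−10)) = ½·(-76/3 − 16 + 2/3) = -61/3, so the ratio is (-61/3)/(-305/2) = 2/15.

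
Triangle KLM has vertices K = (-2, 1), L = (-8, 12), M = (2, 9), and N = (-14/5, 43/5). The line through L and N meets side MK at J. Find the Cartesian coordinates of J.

(2/3, 19/3)

Barycentric coordinates of N with respect to KLM: (1/5, 2/5, 2/5).
On side MK the L-coordinate is zero; dropping N's L-weight 2/5 and renormalizing the remaining 2/5 : 1/5 gives weights 2/3, 1/3 on M, K.
J = (2/3)·(2, 9) + (1/3)·(-2, 1) = (2/3, 19/3).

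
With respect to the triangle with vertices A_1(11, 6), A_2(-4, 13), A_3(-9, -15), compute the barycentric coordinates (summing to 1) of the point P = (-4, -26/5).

(1/5, 1/5, 3/5)

Signed area of the reference triangle: [A_1A_2A_3] = ½·(11·(13−(-15)) + (-4)·(-15−6) + (-9)·(6−13)) = ½·(308 + 84 + 63) = 455/2.
[PA_2A_3] = ½·((-4)·(13−(-15)) + (-4)·(-15−(-26/5)) + (-9)·(-26/5−13)) = ½·(-112 + 196/5 + 819/5) = 91/2, so the A_1-coordinate is (91/2)/(455/2) = 1/5.
[A_1PA_3] = ½·(11·(-26/5−(-15)) + (-4)·(-15−6) + (-9)·(6−(-26/5))) = ½·(539/5 + 84 − 504/5) = 91/2, so the A_2-coordinate is 1/5.
[A_1A_2P] = ½·(11·(13−(-26/5)) + (-4)·(-26/5−6) + (-4)·(6−13)) = ½·(1001/5 + 224/5 + 28) = 273/2, so the A_3-coordinate is 3/5.
Check: 1/5 + 1/5 + 3/5 = 1.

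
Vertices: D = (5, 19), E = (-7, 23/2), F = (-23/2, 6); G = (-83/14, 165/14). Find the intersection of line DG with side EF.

Barycentric coordinates of G with respect to DEF: (1/7, 5/7, 1/7).
On side EF the D-coordinate is zero; dropping G's D-weight 1/7 and renormalizing the remaining 5/7 : 1/7 gives weights 5/6, 1/6 on E, F.
H = (5/6)·(-7, 23/2) + (1/6)·(-23/2, 6) = (-31/4, 127/12).

(-31/4, 127/12)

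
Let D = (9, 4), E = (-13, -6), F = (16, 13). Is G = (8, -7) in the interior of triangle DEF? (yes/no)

no

Barycentric coordinates of G: (107/32, -17/32, -29/16).
The three coordinates are positive, negative, negative; a point is interior exactly when all three are positive.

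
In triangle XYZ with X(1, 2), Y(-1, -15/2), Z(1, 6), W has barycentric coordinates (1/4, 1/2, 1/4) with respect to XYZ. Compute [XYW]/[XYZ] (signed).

1/4

The signed ratio [XYW]/[XYZ] equals the barycentric coordinate of W at vertex Z, which is 1/4.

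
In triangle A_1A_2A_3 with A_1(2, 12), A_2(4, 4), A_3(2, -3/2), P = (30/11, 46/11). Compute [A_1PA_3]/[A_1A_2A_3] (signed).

4/11

[A_1A_2A_3] = ½·(2·(4−(-3/2)) + 4·(-3/2−12) + 2·(12−4)) = ½·(11 − 54 + 16) = -27/2.
[A_1PA_3] = ½·(2·(46/11−(-3/2)) + (30/11)·(-3/2−12) + 2·(12−(46/11))) = ½·(125/11 − 405/11 + 172/11) = -54/11, so the ratio is (-54/11)/(-27/2) = 4/11.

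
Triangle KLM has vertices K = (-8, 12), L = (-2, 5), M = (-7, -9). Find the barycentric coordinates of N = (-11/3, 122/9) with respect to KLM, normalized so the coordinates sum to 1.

Signed area of the reference triangle: [KLM] = ½·((-8)·(5−(-9)) + (-2)·(-9−12) + (-7)·(12−5)) = ½·(-112 + 42 − 49) = -119/2.
[NLM] = ½·((-11/3)·(5−(-9)) + (-2)·(-9−(122/9)) + (-7)·(122/9−5)) = ½·(-154/3 + 406/9 − 539/9) = -595/18, so the K-coordinate is (-595/18)/(-119/2) = 5/9.
[KNM] = ½·((-8)·(122/9−(-9)) + (-11/3)·(-9−12) + (-7)·(12−(122/9))) = ½·(-1624/9 + 77 + 98/9) = -833/18, so the L-coordinate is 7/9.
[KLN] = ½·((-8)·(5−(122/9)) + (-2)·(122/9−12) + (-11/3)·(12−5)) = ½·(616/9 − 28/9 − 77/3) = 119/6, so the M-coordinate is -1/3.

(5/9, 7/9, -1/3)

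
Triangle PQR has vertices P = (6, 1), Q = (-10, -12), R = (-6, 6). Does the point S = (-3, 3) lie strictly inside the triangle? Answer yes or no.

Barycentric coordinates of S: (33/118, 21/236, 149/236).
The three coordinates are positive, positive, positive; a point is interior exactly when all three are positive.

yes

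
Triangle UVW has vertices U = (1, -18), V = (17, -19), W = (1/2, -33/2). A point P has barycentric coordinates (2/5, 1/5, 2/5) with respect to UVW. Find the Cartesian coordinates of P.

P = (2/5)·U + (1/5)·V + (2/5)·W.
x-coordinate: (2/5)·1 + (1/5)·17 + (2/5)·(1/2) = 4.
y-coordinate: (2/5)·(-18) + (1/5)·(-19) + (2/5)·(-33/2) = -88/5.

(4, -88/5)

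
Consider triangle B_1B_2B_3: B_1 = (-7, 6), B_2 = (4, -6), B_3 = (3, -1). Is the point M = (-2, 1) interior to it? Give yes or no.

Barycentric coordinates of M: (23/43, 15/43, 5/43).
The three coordinates are positive, positive, positive; a point is interior exactly when all three are positive.

yes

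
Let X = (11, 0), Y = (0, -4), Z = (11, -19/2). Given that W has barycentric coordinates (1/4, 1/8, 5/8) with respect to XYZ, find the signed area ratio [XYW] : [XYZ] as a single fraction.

5/8

The signed ratio [XYW]/[XYZ] equals the barycentric coordinate of W at vertex Z, which is 5/8.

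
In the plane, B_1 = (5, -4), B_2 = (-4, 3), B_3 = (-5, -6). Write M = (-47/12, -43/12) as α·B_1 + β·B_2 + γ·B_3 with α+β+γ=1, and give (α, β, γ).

(1/12, 1/4, 2/3)

Signed area of the reference triangle: [B_1B_2B_3] = ½·(5·(3−(-6)) + (-4)·(-6−(-4)) + (-5)·(-4−3)) = ½·(45 + 8 + 35) = 44.
[MB_2B_3] = ½·((-47/12)·(3−(-6)) + (-4)·(-6−(-43/12)) + (-5)·(-43/12−3)) = ½·(-141/4 + 29/3 + 395/12) = 11/3, so the B_1-coordinate is (11/3)/44 = 1/12.
[B_1MB_3] = ½·(5·(-43/12−(-6)) + (-47/12)·(-6−(-4)) + (-5)·(-4−(-43/12))) = ½·(145/12 + 47/6 + 25/12) = 11, so the B_2-coordinate is 1/4.
[B_1B_2M] = ½·(5·(3−(-43/12)) + (-4)·(-43/12−(-4)) + (-47/12)·(-4−3)) = ½·(395/12 − 5/3 + 329/12) = 88/3, so the B_3-coordinate is 2/3.
Check: 1/12 + 1/4 + 2/3 = 1.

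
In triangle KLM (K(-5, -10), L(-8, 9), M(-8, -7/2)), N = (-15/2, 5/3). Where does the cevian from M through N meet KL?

Barycentric coordinates of N with respect to KLM: (1/6, 1/2, 1/3).
On side KL the M-coordinate is zero; dropping N's M-weight 1/3 and renormalizing the remaining 1/6 : 1/2 gives weights 1/4, 3/4 on K, L.
J = (1/4)·(-5, -10) + (3/4)·(-8, 9) = (-29/4, 17/4).

(-29/4, 17/4)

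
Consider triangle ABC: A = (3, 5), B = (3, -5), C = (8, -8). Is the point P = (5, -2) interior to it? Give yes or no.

yes

Barycentric coordinates of P: (21/50, 9/50, 2/5).
The three coordinates are positive, positive, positive; a point is interior exactly when all three are positive.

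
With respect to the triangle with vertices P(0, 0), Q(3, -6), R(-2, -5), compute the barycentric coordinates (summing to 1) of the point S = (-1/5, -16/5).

(2/5, 1/5, 2/5)

Signed area of the reference triangle: [PQR] = ½·(0·(-6−(-5)) + 3·(-5−0) + (-2)·(0−(-6))) = ½·(0 − 15 − 12) = -27/2.
[SQR] = ½·((-1/5)·(-6−(-5)) + 3·(-5−(-16/5)) + (-2)·(-16/5−(-6))) = ½·(1/5 − 27/5 − 28/5) = -27/5, so the P-coordinate is (-27/5)/(-27/2) = 2/5.
[PSR] = ½·(0·(-16/5−(-5)) + (-1/5)·(-5−0) + (-2)·(0−(-16/5))) = ½·(0 + 1 − 32/5) = -27/10, so the Q-coordinate is 1/5.
[PQS] = ½·(0·(-6−(-16/5)) + 3·(-16/5−0) + (-1/5)·(0−(-6))) = ½·(0 − 48/5 − 6/5) = -27/5, so the R-coordinate is 2/5.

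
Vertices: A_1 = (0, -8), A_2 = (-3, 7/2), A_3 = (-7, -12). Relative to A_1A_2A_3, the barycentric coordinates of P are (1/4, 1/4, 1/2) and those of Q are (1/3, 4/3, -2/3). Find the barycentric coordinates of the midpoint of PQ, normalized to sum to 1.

Since both coordinate triples sum to 1, the midpoint's barycentrics are the componentwise average.
(1/4+1/3)/2 = 7/24; similarly 19/24 and -1/12.

(7/24, 19/24, -1/12)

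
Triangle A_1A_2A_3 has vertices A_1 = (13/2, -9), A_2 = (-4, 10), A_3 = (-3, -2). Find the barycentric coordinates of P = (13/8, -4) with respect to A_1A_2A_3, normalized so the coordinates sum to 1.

Signed area of the reference triangle: [A_1A_2A_3] = ½·((13/2)·(10−(-2)) + (-4)·(-2−(-9)) + (-3)·(-9−10)) = ½·(78 − 28 + 57) = 107/2.
[PA_2A_3] = ½·((13/8)·(10−(-2)) + (-4)·(-2−(-4)) + (-3)·(-4−10)) = ½·(39/2 − 8 + 42) = 107/4, so the A_1-coordinate is (107/4)/(107/2) = 1/2.
[A_1PA_3] = ½·((13/2)·(-4−(-2)) + (13/8)·(-2−(-9)) + (-3)·(-9−(-4))) = ½·(-13 + 91/8 + 15) = 107/16, so the A_2-coordinate is 1/8.
[A_1A_2P] = ½·((13/2)·(10−(-4)) + (-4)·(-4−(-9)) + (13/8)·(-9−10)) = ½·(91 − 20 − 247/8) = 321/16, so the A_3-coordinate is 3/8.

(1/2, 1/8, 3/8)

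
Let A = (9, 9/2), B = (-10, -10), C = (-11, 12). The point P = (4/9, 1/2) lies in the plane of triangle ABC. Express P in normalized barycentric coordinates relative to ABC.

(5/9, 1/3, 1/9)

Signed area of the reference triangle: [ABC] = ½·(9·(-10−12) + (-10)·(12−(9/2)) + (-11)·(9/2−(-10))) = ½·(-198 − 75 − 319/2) = -865/4.
[PBC] = ½·((4/9)·(-10−12) + (-10)·(12−(1/2)) + (-11)·(1/2−(-10))) = ½·(-88/9 − 115 − 231/2) = -4325/36, so the A-coordinate is (-4325/36)/(-865/4) = 5/9.
[APC] = ½·(9·(1/2−12) + (4/9)·(12−(9/2)) + (-11)·(9/2−(1/2))) = ½·(-207/2 + 10/3 − 44) = -865/12, so the B-coordinate is 1/3.
[ABP] = ½·(9·(-10−(1/2)) + (-10)·(1/2−(9/2)) + (4/9)·(9/2−(-10))) = ½·(-189/2 + 40 + 58/9) = -865/36, so the C-coordinate is 1/9.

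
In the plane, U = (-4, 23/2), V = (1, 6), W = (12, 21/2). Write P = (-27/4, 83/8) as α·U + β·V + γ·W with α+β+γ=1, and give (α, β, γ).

Signed area of the reference triangle: [UVW] = ½·((-4)·(6−(21/2)) + 1·(21/2−(23/2)) + 12·(23/2−6)) = ½·(18 − 1 + 66) = 83/2.
[PVW] = ½·((-27/4)·(6−(21/2)) + 1·(21/2−(83/8)) + 12·(83/8−6)) = ½·(243/8 + 1/8 + 105/2) = 83/2, so the U-coordinate is (83/2)/(83/2) = 1.
[UPW] = ½·((-4)·(83/8−(21/2)) + (-27/4)·(21/2−(23/2)) + 12·(23/2−(83/8))) = ½·(1/2 + 27/4 + 27/2) = 83/8, so the V-coordinate is 1/4.
[UVP] = ½·((-4)·(6−(83/8)) + 1·(83/8−(23/2)) + (-27/4)·(23/2−6)) = ½·(35/2 − 9/8 − 297/8) = -83/8, so the W-coordinate is -1/4.

(1, 1/4, -1/4)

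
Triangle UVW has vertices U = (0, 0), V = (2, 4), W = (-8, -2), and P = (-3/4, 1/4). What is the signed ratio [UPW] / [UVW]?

[UVW] = ½·(0·(4−(-2)) + 2·(-2−0) + (-8)·(0−4)) = ½·(0 − 4 + 32) = 14.
[UPW] = ½·(0·(1/4−(-2)) + (-3/4)·(-2−0) + (-8)·(0−(1/4))) = ½·(0 + 3/2 + 2) = 7/4, so the ratio is (7/4)/14 = 1/8.

1/8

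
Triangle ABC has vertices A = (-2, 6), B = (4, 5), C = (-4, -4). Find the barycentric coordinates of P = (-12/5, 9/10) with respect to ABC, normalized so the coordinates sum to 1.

Signed area of the reference triangle: [ABC] = ½·((-2)·(5−(-4)) + 4·(-4−6) + (-4)·(6−5)) = ½·(-18 − 40 − 4) = -31.
[PBC] = ½·((-12/5)·(5−(-4)) + 4·(-4−(9/10)) + (-4)·(9/10−5)) = ½·(-108/5 − 98/5 + 82/5) = -62/5, so the A-coordinate is (-62/5)/(-31) = 2/5.
[APC] = ½·((-2)·(9/10−(-4)) + (-12/5)·(-4−6) + (-4)·(6−(9/10))) = ½·(-49/5 + 24 − 102/5) = -31/10, so the B-coordinate is 1/10.
[ABP] = ½·((-2)·(5−(9/10)) + 4·(9/10−6) + (-12/5)·(6−5)) = ½·(-41/5 − 102/5 − 12/5) = -31/2, so the C-coordinate is 1/2.
Check: 2/5 + 1/10 + 1/2 = 1.

(2/5, 1/10, 1/2)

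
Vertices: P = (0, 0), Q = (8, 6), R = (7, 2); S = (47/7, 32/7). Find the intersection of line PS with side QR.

(47/6, 16/3)

Barycentric coordinates of S with respect to PQR: (1/7, 5/7, 1/7).
On side QR the P-coordinate is zero; dropping S's P-weight 1/7 and renormalizing the remaining 5/7 : 1/7 gives weights 5/6, 1/6 on Q, R.
T = (5/6)·(8, 6) + (1/6)·(7, 2) = (47/6, 16/3).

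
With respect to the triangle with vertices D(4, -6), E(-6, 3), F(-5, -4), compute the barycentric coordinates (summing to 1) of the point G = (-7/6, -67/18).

Signed area of the reference triangle: [DEF] = ½·(4·(3−(-4)) + (-6)·(-4−(-6)) + (-5)·(-6−3)) = ½·(28 − 12 + 45) = 61/2.
[GEF] = ½·((-7/6)·(3−(-4)) + (-6)·(-4−(-67/18)) + (-5)·(-67/18−3)) = ½·(-49/6 + 5/3 + 605/18) = 122/9, so the D-coordinate is (122/9)/(61/2) = 4/9.
[DGF] = ½·(4·(-67/18−(-4)) + (-7/6)·(-4−(-6)) + (-5)·(-6−(-67/18))) = ½·(10/9 − 7/3 + 205/18) = 61/12, so the E-coordinate is 1/6.
[DEG] = ½·(4·(3−(-67/18)) + (-6)·(-67/18−(-6)) + (-7/6)·(-6−3)) = ½·(242/9 − 41/3 + 21/2) = 427/36, so the F-coordinate is 7/18.
Check: 4/9 + 1/6 + 7/18 = 1.

(4/9, 1/6, 7/18)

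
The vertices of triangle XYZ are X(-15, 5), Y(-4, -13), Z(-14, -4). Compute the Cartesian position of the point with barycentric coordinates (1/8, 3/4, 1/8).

W = (1/8)·X + (3/4)·Y + (1/8)·Z.
x-coordinate: (1/8)·(-15) + (3/4)·(-4) + (1/8)·(-14) = -53/8.
y-coordinate: (1/8)·5 + (3/4)·(-13) + (1/8)·(-4) = -77/8.

(-53/8, -77/8)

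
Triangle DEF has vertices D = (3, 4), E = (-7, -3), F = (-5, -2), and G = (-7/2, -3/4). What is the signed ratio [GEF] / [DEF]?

[DEF] = ½·(3·(-3−(-2)) + (-7)·(-2−4) + (-5)·(4−(-3))) = ½·(-3 + 42 − 35) = 2.
[GEF] = ½·((-7/2)·(-3−(-2)) + (-7)·(-2−(-3/4)) + (-5)·(-3/4−(-3))) = ½·(7/2 + 35/4 − 45/4) = 1/2, so the ratio is (1/2)/2 = 1/4.

1/4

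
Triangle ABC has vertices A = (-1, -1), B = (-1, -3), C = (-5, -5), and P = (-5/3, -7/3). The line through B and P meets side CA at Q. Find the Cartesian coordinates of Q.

(-2, -2)

Barycentric coordinates of P with respect to ABC: (1/2, 1/3, 1/6).
On side CA the B-coordinate is zero; dropping P's B-weight 1/3 and renormalizing the remaining 1/6 : 1/2 gives weights 1/4, 3/4 on C, A.
Q = (1/4)·(-5, -5) + (3/4)·(-1, -1) = (-2, -2).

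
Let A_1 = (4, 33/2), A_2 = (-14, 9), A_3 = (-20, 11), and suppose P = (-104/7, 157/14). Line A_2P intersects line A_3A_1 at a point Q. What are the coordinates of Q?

Barycentric coordinates of P with respect to A_1A_2A_3: (1/7, 2/7, 4/7).
On side A_3A_1 the A_2-coordinate is zero; dropping P's A_2-weight 2/7 and renormalizing the remaining 4/7 : 1/7 gives weights 4/5, 1/5 on A_3, A_1.
Q = (4/5)·(-20, 11) + (1/5)·(4, 33/2) = (-76/5, 121/10).

(-76/5, 121/10)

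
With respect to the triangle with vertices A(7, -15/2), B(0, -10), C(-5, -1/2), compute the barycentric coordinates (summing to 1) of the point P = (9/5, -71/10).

(2/5, 2/5, 1/5)

Signed area of the reference triangle: [ABC] = ½·(7·(-10−(-1/2)) + 0·(-1/2−(-15/2)) + (-5)·(-15/2−(-10))) = ½·(-133/2 + 0 − 25/2) = -79/2.
[PBC] = ½·((9/5)·(-10−(-1/2)) + 0·(-1/2−(-71/10)) + (-5)·(-71/10−(-10))) = ½·(-171/10 + 0 − 29/2) = -79/5, so the A-coordinate is (-79/5)/(-79/2) = 2/5.
[APC] = ½·(7·(-71/10−(-1/2)) + (9/5)·(-1/2−(-15/2)) + (-5)·(-15/2−(-71/10))) = ½·(-231/5 + 63/5 + 2) = -79/5, so the B-coordinate is 2/5.
[ABP] = ½·(7·(-10−(-71/10)) + 0·(-71/10−(-15/2)) + (9/5)·(-15/2−(-10))) = ½·(-203/10 + 0 + 9/2) = -79/10, so the C-coordinate is 1/5.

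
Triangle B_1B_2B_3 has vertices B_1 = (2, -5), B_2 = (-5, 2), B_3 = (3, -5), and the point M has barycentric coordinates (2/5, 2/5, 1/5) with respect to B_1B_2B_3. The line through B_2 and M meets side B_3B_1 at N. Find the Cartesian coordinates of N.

Line B_2M meets B_3B_1 where the B_2-coordinate vanishes; zeroing M's B_2-weight and renormalizing leaves B_3, B_1-weights 1/5 : 2/5 → (1/3, 2/3).
So N = (1/3)·B_3 + (2/3)·B_1 = (7/3, -5).

(7/3, -5)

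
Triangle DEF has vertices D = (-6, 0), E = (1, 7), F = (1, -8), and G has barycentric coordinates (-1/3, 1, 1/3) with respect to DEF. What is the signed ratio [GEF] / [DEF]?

-1/3

The signed ratio [GEF]/[DEF] equals the barycentric coordinate of G at vertex D, which is -1/3.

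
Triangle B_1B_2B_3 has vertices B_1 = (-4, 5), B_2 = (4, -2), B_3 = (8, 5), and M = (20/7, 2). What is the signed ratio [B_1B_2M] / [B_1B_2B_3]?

[B_1B_2B_3] = ½·((-4)·(-2−5) + 4·(5−5) + 8·(5−(-2))) = ½·(28 + 0 + 56) = 42.
[B_1B_2M] = ½·((-4)·(-2−2) + 4·(2−5) + (20/7)·(5−(-2))) = ½·(16 − 12 + 20) = 12, so the ratio is 12/42 = 2/7.

2/7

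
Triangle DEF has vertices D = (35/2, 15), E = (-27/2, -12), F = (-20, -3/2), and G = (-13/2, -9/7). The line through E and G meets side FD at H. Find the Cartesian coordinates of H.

Barycentric coordinates of G with respect to DEF: (2/7, 3/7, 2/7).
On side FD the E-coordinate is zero; dropping G's E-weight 3/7 and renormalizing the remaining 2/7 : 2/7 gives weights 1/2, 1/2 on F, D.
H = (1/2)·(-20, -3/2) + (1/2)·(35/2, 15) = (-5/4, 27/4).

(-5/4, 27/4)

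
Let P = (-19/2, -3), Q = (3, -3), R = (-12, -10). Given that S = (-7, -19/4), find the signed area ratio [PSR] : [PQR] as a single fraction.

1/4

[PQR] = ½·((-19/2)·(-3−(-10)) + 3·(-10−(-3)) + (-12)·(-3−(-3))) = ½·(-133/2 − 21 + 0) = -175/4.
[PSR] = ½·((-19/2)·(-19/4−(-10)) + (-7)·(-10−(-3)) + (-12)·(-3−(-19/4))) = ½·(-399/8 + 49 − 21) = -175/16, so the ratio is (-175/16)/(-175/4) = 1/4.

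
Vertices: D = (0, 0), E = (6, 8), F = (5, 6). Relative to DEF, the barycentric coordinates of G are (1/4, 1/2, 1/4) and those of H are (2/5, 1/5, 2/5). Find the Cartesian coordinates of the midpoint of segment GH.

Barycentric coordinates of the midpoint are the average: (13/40, 7/20, 13/40).
Converting: (13/40)·D + (7/20)·E + (13/40)·F = (149/40, 19/4).

(149/40, 19/4)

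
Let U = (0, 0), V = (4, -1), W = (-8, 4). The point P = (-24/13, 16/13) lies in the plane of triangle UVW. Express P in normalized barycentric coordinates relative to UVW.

(4/13, 4/13, 5/13)

Signed area of the reference triangle: [UVW] = ½·(0·(-1−4) + 4·(4−0) + (-8)·(0−(-1))) = ½·(0 + 16 − 8) = 4.
[PVW] = ½·((-24/13)·(-1−4) + 4·(4−(16/13)) + (-8)·(16/13−(-1))) = ½·(120/13 + 144/13 − 232/13) = 16/13, so the U-coordinate is (16/13)/4 = 4/13.
[UPW] = ½·(0·(16/13−4) + (-24/13)·(4−0) + (-8)·(0−(16/13))) = ½·(0 − 96/13 + 128/13) = 16/13, so the V-coordinate is 4/13.
[UVP] = ½·(0·(-1−(16/13)) + 4·(16/13−0) + (-24/13)·(0−(-1))) = ½·(0 + 64/13 − 24/13) = 20/13, so the W-coordinate is 5/13.
Check: 4/13 + 4/13 + 5/13 = 1.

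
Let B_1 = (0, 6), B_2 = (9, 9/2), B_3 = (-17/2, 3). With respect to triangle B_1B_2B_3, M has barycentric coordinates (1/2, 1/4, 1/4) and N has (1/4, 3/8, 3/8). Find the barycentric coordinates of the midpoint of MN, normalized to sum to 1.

(3/8, 5/16, 5/16)

Since both coordinate triples sum to 1, the midpoint's barycentrics are the componentwise average.
(1/2+1/4)/2 = 3/8; similarly 5/16 and 5/16.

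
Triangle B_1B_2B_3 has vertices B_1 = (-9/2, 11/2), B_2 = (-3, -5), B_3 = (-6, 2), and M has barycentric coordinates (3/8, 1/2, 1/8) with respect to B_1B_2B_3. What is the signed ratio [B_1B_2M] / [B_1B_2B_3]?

The signed ratio [B_1B_2M]/[B_1B_2B_3] equals the barycentric coordinate of M at vertex B_3, which is 1/8.

1/8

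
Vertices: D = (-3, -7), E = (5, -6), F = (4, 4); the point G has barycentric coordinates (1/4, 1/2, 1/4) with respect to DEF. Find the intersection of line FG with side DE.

Line FG meets DE where the F-coordinate vanishes; zeroing G's F-weight and renormalizing leaves D, E-weights 1/4 : 1/2 → (1/3, 2/3).
So H = (1/3)·D + (2/3)·E = (7/3, -19/3).

(7/3, -19/3)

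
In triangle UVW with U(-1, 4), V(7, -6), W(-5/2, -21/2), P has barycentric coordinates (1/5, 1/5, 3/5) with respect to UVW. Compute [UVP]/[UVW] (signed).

3/5

The signed ratio [UVP]/[UVW] equals the barycentric coordinate of P at vertex W, which is 3/5.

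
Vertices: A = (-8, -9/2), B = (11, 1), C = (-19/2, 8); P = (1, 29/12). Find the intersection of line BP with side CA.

(-9, 23/6)

Barycentric coordinates of P with respect to ABC: (1/6, 1/2, 1/3).
On side CA the B-coordinate is zero; dropping P's B-weight 1/2 and renormalizing the remaining 1/3 : 1/6 gives weights 2/3, 1/3 on C, A.
Q = (2/3)·(-19/2, 8) + (1/3)·(-8, -9/2) = (-9, 23/6).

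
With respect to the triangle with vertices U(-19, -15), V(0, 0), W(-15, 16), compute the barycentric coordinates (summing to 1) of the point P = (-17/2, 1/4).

(1/4, 1/2, 1/4)

Signed area of the reference triangle: [UVW] = ½·((-19)·(0−16) + 0·(16−(-15)) + (-15)·(-15−0)) = ½·(304 + 0 + 225) = 529/2.
[PVW] = ½·((-17/2)·(0−16) + 0·(16−(1/4)) + (-15)·(1/4−0)) = ½·(136 + 0 − 15/4) = 529/8, so the U-coordinate is (529/8)/(529/2) = 1/4.
[UPW] = ½·((-19)·(1/4−16) + (-17/2)·(16−(-15)) + (-15)·(-15−(1/4))) = ½·(1197/4 − 527/2 + 915/4) = 529/4, so the V-coordinate is 1/2.
[UVP] = ½·((-19)·(0−(1/4)) + 0·(1/4−(-15)) + (-17/2)·(-15−0)) = ½·(19/4 + 0 + 255/2) = 529/8, so the W-coordinate is 1/4.
Check: 1/4 + 1/2 + 1/4 = 1.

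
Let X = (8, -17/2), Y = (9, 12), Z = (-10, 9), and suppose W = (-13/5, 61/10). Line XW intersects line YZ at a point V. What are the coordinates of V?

(-21/4, 39/4)

Barycentric coordinates of W with respect to XYZ: (1/5, 1/5, 3/5).
On side YZ the X-coordinate is zero; dropping W's X-weight 1/5 and renormalizing the remaining 1/5 : 3/5 gives weights 1/4, 3/4 on Y, Z.
V = (1/4)·(9, 12) + (3/4)·(-10, 9) = (-21/4, 39/4).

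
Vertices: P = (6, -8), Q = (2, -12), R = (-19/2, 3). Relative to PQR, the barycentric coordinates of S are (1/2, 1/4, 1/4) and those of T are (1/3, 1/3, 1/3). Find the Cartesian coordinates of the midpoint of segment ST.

(5/16, -143/24)

Barycentric coordinates of the midpoint are the average: (5/12, 7/24, 7/24).
Converting: (5/12)·P + (7/24)·Q + (7/24)·R = (5/16, -143/24).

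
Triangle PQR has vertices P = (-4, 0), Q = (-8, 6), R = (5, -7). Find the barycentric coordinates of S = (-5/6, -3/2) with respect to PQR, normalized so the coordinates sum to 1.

Signed area of the reference triangle: [PQR] = ½·((-4)·(6−(-7)) + (-8)·(-7−0) + 5·(0−6)) = ½·(-52 + 56 − 30) = -13.
[SQR] = ½·((-5/6)·(6−(-7)) + (-8)·(-7−(-3/2)) + 5·(-3/2−6)) = ½·(-65/6 + 44 − 75/2) = -13/6, so the P-coordinate is (-13/6)/(-13) = 1/6.
[PSR] = ½·((-4)·(-3/2−(-7)) + (-5/6)·(-7−0) + 5·(0−(-3/2))) = ½·(-22 + 35/6 + 15/2) = -13/3, so the Q-coordinate is 1/3.
[PQS] = ½·((-4)·(6−(-3/2)) + (-8)·(-3/2−0) + (-5/6)·(0−6)) = ½·(-30 + 12 + 5) = -13/2, so the R-coordinate is 1/2.

(1/6, 1/3, 1/2)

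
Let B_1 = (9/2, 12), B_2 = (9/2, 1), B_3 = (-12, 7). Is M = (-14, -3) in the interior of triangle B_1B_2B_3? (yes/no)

no

Barycentric coordinates of M: (-118/121, 310/363, 37/33).
The three coordinates are negative, positive, positive; a point is interior exactly when all three are positive.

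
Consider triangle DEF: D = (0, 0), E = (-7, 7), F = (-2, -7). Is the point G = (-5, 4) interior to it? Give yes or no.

Barycentric coordinates of G: (13/63, 43/63, 1/9).
The three coordinates are positive, positive, positive; a point is interior exactly when all three are positive.

yes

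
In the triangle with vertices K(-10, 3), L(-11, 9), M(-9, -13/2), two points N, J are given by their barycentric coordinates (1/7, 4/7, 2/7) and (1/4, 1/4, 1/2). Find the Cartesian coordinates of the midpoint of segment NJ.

Barycentric coordinates of the midpoint are the average: (11/56, 23/56, 11/28).
Converting: (11/56)·K + (23/56)·L + (11/28)·M = (-561/56, 97/56).

(-561/56, 97/56)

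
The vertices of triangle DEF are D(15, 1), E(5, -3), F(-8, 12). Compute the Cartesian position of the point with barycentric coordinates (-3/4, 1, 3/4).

G = (-3/4)·D + 1·E + (3/4)·F.
x-coordinate: (-3/4)·15 + 1·5 + (3/4)·(-8) = -49/4.
y-coordinate: (-3/4)·1 + 1·(-3) + (3/4)·12 = 21/4.

(-49/4, 21/4)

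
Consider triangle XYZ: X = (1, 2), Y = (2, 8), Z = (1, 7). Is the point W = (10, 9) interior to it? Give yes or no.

no

Barycentric coordinates of W: (7/5, 9, -47/5).
The three coordinates are positive, positive, negative; a point is interior exactly when all three are positive.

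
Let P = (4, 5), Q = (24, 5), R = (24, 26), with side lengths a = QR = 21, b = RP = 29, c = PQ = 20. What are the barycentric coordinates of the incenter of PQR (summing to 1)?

The incenter has barycentric coordinates proportional to the opposite side lengths: (21 : 29 : 20).
Normalizing by 21+29+20 = 70 gives (3/10, 29/70, 2/7).

(3/10, 29/70, 2/7)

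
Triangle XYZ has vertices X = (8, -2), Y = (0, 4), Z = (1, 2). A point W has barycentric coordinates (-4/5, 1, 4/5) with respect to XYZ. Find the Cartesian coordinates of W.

W = (-4/5)·X + 1·Y + (4/5)·Z.
x-coordinate: (-4/5)·8 + 1·0 + (4/5)·1 = -28/5.
y-coordinate: (-4/5)·(-2) + 1·4 + (4/5)·2 = 36/5.

(-28/5, 36/5)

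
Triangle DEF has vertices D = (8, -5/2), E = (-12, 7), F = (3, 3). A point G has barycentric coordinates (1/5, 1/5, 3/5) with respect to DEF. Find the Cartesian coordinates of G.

(1, 27/10)

G = (1/5)·D + (1/5)·E + (3/5)·F.
x-coordinate: (1/5)·8 + (1/5)·(-12) + (3/5)·3 = 1.
y-coordinate: (1/5)·(-5/2) + (1/5)·7 + (3/5)·3 = 27/10.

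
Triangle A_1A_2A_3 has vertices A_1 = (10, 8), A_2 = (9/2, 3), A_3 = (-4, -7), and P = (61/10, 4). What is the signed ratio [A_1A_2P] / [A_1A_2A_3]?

[A_1A_2A_3] = ½·(10·(3−(-7)) + (9/2)·(-7−8) + (-4)·(8−3)) = ½·(100 − 135/2 − 20) = 25/4.
[A_1A_2P] = ½·(10·(3−4) + (9/2)·(4−8) + (61/10)·(8−3)) = ½·(-10 − 18 + 61/2) = 5/4, so the ratio is (5/4)/(25/4) = 1/5.

1/5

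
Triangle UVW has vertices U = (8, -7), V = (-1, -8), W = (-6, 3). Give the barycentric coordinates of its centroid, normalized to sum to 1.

The centroid is the average of the vertices, so each weight is 1/3.

(1/3, 1/3, 1/3)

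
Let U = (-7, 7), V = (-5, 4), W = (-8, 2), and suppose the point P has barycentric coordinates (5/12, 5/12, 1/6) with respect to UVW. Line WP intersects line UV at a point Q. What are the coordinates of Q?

Line WP meets UV where the W-coordinate vanishes; zeroing P's W-weight and renormalizing leaves U, V-weights 5/12 : 5/12 → (1/2, 1/2).
So Q = (1/2)·U + (1/2)·V = (-6, 11/2).

(-6, 11/2)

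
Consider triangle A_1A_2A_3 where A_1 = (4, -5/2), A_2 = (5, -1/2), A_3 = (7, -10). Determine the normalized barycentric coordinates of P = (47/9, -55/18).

(2/9, 5/9, 2/9)

Signed area of the reference triangle: [A_1A_2A_3] = ½·(4·(-1/2−(-10)) + 5·(-10−(-5/2)) + 7·(-5/2−(-1/2))) = ½·(38 − 75/2 − 14) = -27/4.
[PA_2A_3] = ½·((47/9)·(-1/2−(-10)) + 5·(-10−(-55/18)) + 7·(-55/18−(-1/2))) = ½·(893/18 − 625/18 − 161/9) = -3/2, so the A_1-coordinate is (-3/2)/(-27/4) = 2/9.
[A_1PA_3] = ½·(4·(-55/18−(-10)) + (47/9)·(-10−(-5/2)) + 7·(-5/2−(-55/18))) = ½·(250/9 − 235/6 + 35/9) = -15/4, so the A_2-coordinate is 5/9.
[A_1A_2P] = ½·(4·(-1/2−(-55/18)) + 5·(-55/18−(-5/2)) + (47/9)·(-5/2−(-1/2))) = ½·(92/9 − 25/9 − 94/9) = -3/2, so the A_3-coordinate is 2/9.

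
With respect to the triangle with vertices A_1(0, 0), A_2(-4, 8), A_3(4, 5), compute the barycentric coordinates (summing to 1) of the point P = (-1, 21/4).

Signed area of the reference triangle: [A_1A_2A_3] = ½·(0·(8−5) + (-4)·(5−0) + 4·(0−8)) = ½·(0 − 20 − 32) = -26.
[PA_2A_3] = ½·((-1)·(8−5) + (-4)·(5−(21/4)) + 4·(21/4−8)) = ½·(-3 + 1 − 11) = -13/2, so the A_1-coordinate is (-13/2)/(-26) = 1/4.
[A_1PA_3] = ½·(0·(21/4−5) + (-1)·(5−0) + 4·(0−(21/4))) = ½·(0 − 5 − 21) = -13, so the A_2-coordinate is 1/2.
[A_1A_2P] = ½·(0·(8−(21/4)) + (-4)·(21/4−0) + (-1)·(0−8)) = ½·(0 − 21 + 8) = -13/2, so the A_3-coordinate is 1/4.

(1/4, 1/2, 1/4)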